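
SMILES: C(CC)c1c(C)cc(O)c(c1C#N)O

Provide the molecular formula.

Heavy atoms from the SMILES: 11 C, 1 N, 2 O.
Implicit hydrogens by atom environment:
  5 × C (aromatic): no H
  2 × C: 3 H each → 6
  2 × C: 2 H each → 4
  2 × O: 1 H each → 2
  1 × C (aromatic): 1 H
  1 × C: no H
  1 × N: no H
  Total hydrogens = 13.
Molecular formula: C11H13NO2

C11H13NO2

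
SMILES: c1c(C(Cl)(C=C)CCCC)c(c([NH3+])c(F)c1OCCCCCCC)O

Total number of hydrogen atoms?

32

Hydrogens are implicit in SMILES; fill each atom to its normal valence:
  10 × C: 2 H each → 20
  5 × C (aromatic): no H
  2 × C: 3 H each → 6
  1 × C (aromatic): 1 H
  1 × C: 1 H
  1 × C: no H
  1 × Cl: no H
  1 × F: no H
  1 × N (charge +1): 3 H
  1 × O: 1 H
  1 × O: no H
  Total hydrogens = 32.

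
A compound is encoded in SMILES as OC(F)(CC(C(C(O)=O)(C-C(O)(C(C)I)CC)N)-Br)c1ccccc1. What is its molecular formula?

C17H24BrFINO4

Heavy atoms from the SMILES: 1 Br, 17 C, 1 F, 1 I, 1 N, 4 O.
Implicit hydrogens by atom environment:
  5 × C (aromatic): 1 H each → 5
  4 × C: no H
  3 × C: 2 H each → 6
  3 × O: 1 H each → 3
  2 × C: 3 H each → 6
  2 × C: 1 H each → 2
  1 × Br: no H
  1 × C (aromatic): no H
  1 × F: no H
  1 × I: no H
  1 × N: 2 H
  1 × O: no H
  Total hydrogens = 24.
Molecular formula: C17H24BrFINO4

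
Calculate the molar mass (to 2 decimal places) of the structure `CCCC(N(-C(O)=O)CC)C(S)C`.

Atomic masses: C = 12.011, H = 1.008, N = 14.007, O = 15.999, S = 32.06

205.32

Molecular formula: C9H19NO2S.
M = 9×12.011 + 19×1.008 + 1×14.007 + 2×15.999 + 1×32.06 = 205.32 g/mol.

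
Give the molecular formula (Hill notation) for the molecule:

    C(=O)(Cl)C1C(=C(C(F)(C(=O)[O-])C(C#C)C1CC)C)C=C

Heavy atoms from the SMILES: 15 C, 1 Cl, 1 F, 3 O.
Implicit hydrogens by atom environment:
  6 × C: no H
  5 × C: 1 H each → 5
  2 × C: 3 H each → 6
  2 × C: 2 H each → 4
  2 × O: no H
  1 × Cl: no H
  1 × F: no H
  1 × O (charge -1): no H
  Total hydrogens = 15.
Net charge -1.
Molecular formula: C15H15ClFO3-

C15H15ClFO3-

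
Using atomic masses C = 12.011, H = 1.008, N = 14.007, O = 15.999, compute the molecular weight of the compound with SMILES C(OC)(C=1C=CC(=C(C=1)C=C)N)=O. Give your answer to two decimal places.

177.20

Molecular formula: C10H11NO2.
M = 10×12.011 + 11×1.008 + 1×14.007 + 2×15.999 = 177.20 g/mol.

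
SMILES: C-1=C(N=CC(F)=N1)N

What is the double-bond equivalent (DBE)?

Molecular formula from the SMILES: C4H4FN3.
DoU = (2C + 2 + N − H − X)/2 = (2·4 + 2 + 3 − 4 − 1)/2 = 8/2 = 4.
(Structurally: 1 ring(s) + 3 π bond(s) = 4.)

4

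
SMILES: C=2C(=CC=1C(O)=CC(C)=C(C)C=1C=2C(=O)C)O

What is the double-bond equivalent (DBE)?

Molecular formula from the SMILES: C14H14O3.
DoU = (2C + 2 + N − H − X)/2 = (2·14 + 2 + 0 − 14 − 0)/2 = 16/2 = 8.
(Structurally: 2 ring(s) + 6 π bond(s) = 8.)

8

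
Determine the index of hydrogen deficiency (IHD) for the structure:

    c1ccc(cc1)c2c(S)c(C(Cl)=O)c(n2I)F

8

Molecular formula from the SMILES: C11H6ClFINOS.
DoU = (2C + 2 + N − H − X)/2 = (2·11 + 2 + 1 − 6 − 3)/2 = 16/2 = 8.
(Structurally: 2 ring(s) + 6 π bond(s) = 8.)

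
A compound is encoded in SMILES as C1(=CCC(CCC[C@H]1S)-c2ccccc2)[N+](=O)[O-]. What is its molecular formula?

Heavy atoms from the SMILES: 14 C, 1 N, 2 O, 1 S.
Implicit hydrogens by atom environment:
  5 × C (aromatic): 1 H each → 5
  4 × C: 2 H each → 8
  3 × C: 1 H each → 3
  1 × C: no H
  1 × C (aromatic): no H
  1 × N (charge +1): no H
  1 × O: no H
  1 × O (charge -1): no H
  1 × S: 1 H
  Total hydrogens = 17.
Molecular formula: C14H17NO2S

C14H17NO2S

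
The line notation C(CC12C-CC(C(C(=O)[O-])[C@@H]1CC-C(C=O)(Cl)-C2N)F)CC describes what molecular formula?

C16H24ClFNO3-

Heavy atoms from the SMILES: 16 C, 1 Cl, 1 F, 1 N, 3 O.
Implicit hydrogens by atom environment:
  7 × C: 2 H each → 14
  5 × C: 1 H each → 5
  3 × C: no H
  2 × O: no H
  1 × C: 3 H
  1 × Cl: no H
  1 × F: no H
  1 × N: 2 H
  1 × O (charge -1): no H
  Total hydrogens = 24.
Net charge -1.
Molecular formula: C16H24ClFNO3-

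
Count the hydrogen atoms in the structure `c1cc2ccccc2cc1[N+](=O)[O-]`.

Hydrogens are implicit in SMILES; fill each atom to its normal valence:
  7 × C (aromatic): 1 H each → 7
  3 × C (aromatic): no H
  1 × N (charge +1): no H
  1 × O: no H
  1 × O (charge -1): no H
  Total hydrogens = 7.

7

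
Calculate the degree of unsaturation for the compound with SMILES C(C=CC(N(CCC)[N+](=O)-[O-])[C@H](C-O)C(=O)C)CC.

Molecular formula from the SMILES: C13H24N2O4.
DoU = (2C + 2 + N − H − X)/2 = (2·13 + 2 + 2 − 24 − 0)/2 = 6/2 = 3.
(Structurally: 0 ring(s) + 3 π bond(s) = 3.)

3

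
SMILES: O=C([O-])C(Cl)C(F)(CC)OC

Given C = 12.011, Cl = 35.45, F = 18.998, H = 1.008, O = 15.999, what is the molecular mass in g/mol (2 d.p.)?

Molecular formula: C6H9ClFO3-.
M = 6×12.011 + 1×35.45 + 1×18.998 + 9×1.008 + 3×15.999 = 183.58 g/mol.

183.58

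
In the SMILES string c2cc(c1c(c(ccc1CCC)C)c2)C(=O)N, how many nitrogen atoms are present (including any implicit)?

The symbol for nitrogen appears 1 time in the SMILES.

1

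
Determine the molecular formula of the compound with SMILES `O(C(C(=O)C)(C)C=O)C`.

C6H10O3

Heavy atoms from the SMILES: 6 C, 3 O.
Implicit hydrogens by atom environment:
  3 × C: 3 H each → 9
  3 × O: no H
  2 × C: no H
  1 × C: 1 H
  Total hydrogens = 10.
Molecular formula: C6H10O3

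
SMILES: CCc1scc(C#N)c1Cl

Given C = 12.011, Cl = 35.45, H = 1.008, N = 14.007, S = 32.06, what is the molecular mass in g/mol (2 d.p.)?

Molecular formula: C7H6ClNS.
M = 7×12.011 + 1×35.45 + 6×1.008 + 1×14.007 + 1×32.06 = 171.64 g/mol.

171.64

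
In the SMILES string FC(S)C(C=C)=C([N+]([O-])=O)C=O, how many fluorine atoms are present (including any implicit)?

The symbol for fluorine appears 1 time in the SMILES.

1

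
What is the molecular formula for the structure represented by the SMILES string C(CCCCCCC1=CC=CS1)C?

C12H20S

Heavy atoms from the SMILES: 12 C, 1 S.
Implicit hydrogens by atom environment:
  7 × C: 2 H each → 14
  3 × C (aromatic): 1 H each → 3
  1 × C: 3 H
  1 × C (aromatic): no H
  1 × S (aromatic): no H
  Total hydrogens = 20.
Molecular formula: C12H20S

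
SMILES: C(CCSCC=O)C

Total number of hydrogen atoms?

12

Hydrogens are implicit in SMILES; fill each atom to its normal valence:
  4 × C: 2 H each → 8
  1 × C: 3 H
  1 × C: 1 H
  1 × O: no H
  1 × S: no H
  Total hydrogens = 12.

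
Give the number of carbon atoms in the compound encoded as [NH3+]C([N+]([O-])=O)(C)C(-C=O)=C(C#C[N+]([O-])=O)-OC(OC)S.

9

The symbol for carbon appears 9 times in the SMILES.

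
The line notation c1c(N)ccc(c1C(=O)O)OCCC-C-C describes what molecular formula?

Heavy atoms from the SMILES: 12 C, 1 N, 3 O.
Implicit hydrogens by atom environment:
  4 × C: 2 H each → 8
  3 × C (aromatic): 1 H each → 3
  3 × C (aromatic): no H
  2 × O: no H
  1 × C: 3 H
  1 × C: no H
  1 × N: 2 H
  1 × O: 1 H
  Total hydrogens = 17.
Molecular formula: C12H17NO3

C12H17NO3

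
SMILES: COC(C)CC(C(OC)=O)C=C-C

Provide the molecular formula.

Heavy atoms from the SMILES: 10 C, 3 O.
Implicit hydrogens by atom environment:
  4 × C: 3 H each → 12
  4 × C: 1 H each → 4
  3 × O: no H
  1 × C: 2 H
  1 × C: no H
  Total hydrogens = 18.
Molecular formula: C10H18O3

C10H18O3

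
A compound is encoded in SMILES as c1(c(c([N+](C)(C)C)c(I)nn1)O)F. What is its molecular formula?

Heavy atoms from the SMILES: 7 C, 1 F, 1 I, 3 N, 1 O.
Implicit hydrogens by atom environment:
  4 × C (aromatic): no H
  3 × C: 3 H each → 9
  2 × N (aromatic): no H
  1 × F: no H
  1 × I: no H
  1 × N (charge +1): no H
  1 × O: 1 H
  Total hydrogens = 10.
Net charge +1.
Molecular formula: C7H10FIN3O+

C7H10FIN3O+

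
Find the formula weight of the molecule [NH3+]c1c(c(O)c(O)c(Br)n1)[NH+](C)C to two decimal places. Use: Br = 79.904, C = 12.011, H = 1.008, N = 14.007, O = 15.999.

250.10

Molecular formula: [C7H12BrN3O2]2+.
M = 1×79.904 + 7×12.011 + 12×1.008 + 3×14.007 + 2×15.999 = 250.10 g/mol.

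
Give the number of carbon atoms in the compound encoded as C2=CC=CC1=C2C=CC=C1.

10

The symbol for carbon appears 10 times in the SMILES.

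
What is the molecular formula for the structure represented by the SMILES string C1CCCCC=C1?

Heavy atoms from the SMILES: 7 C.
Implicit hydrogens by atom environment:
  5 × C: 2 H each → 10
  2 × C: 1 H each → 2
  Total hydrogens = 12.
Molecular formula: C7H12

C7H12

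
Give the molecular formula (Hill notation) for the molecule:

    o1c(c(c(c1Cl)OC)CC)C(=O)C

Heavy atoms from the SMILES: 9 C, 1 Cl, 3 O.
Implicit hydrogens by atom environment:
  4 × C (aromatic): no H
  3 × C: 3 H each → 9
  2 × O: no H
  1 × C: 2 H
  1 × C: no H
  1 × Cl: no H
  1 × O (aromatic): no H
  Total hydrogens = 11.
Molecular formula: C9H11ClO3

C9H11ClO3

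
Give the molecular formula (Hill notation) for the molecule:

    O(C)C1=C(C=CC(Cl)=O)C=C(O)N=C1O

C9H8ClNO4

Heavy atoms from the SMILES: 9 C, 1 Cl, 1 N, 4 O.
Implicit hydrogens by atom environment:
  4 × C (aromatic): no H
  2 × C: 1 H each → 2
  2 × O: 1 H each → 2
  2 × O: no H
  1 × C: 3 H
  1 × C (aromatic): 1 H
  1 × C: no H
  1 × Cl: no H
  1 × N (aromatic): no H
  Total hydrogens = 8.
Molecular formula: C9H8ClNO4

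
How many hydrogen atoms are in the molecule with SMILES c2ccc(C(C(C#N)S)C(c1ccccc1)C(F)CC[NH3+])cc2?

22

Hydrogens are implicit in SMILES; fill each atom to its normal valence:
  10 × C (aromatic): 1 H each → 10
  4 × C: 1 H each → 4
  2 × C: 2 H each → 4
  2 × C (aromatic): no H
  1 × C: no H
  1 × F: no H
  1 × N (charge +1): 3 H
  1 × N: no H
  1 × S: 1 H
  Total hydrogens = 22.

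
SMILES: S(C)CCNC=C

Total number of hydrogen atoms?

11

Hydrogens are implicit in SMILES; fill each atom to its normal valence:
  3 × C: 2 H each → 6
  1 × C: 3 H
  1 × C: 1 H
  1 × N: 1 H
  1 × S: no H
  Total hydrogens = 11.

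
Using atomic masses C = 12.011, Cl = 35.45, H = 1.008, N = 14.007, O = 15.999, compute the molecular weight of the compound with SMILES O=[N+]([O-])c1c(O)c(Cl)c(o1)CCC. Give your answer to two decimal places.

Molecular formula: C7H8ClNO4.
M = 7×12.011 + 1×35.45 + 8×1.008 + 1×14.007 + 4×15.999 = 205.59 g/mol.

205.59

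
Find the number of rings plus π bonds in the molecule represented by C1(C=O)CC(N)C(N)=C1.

Molecular formula from the SMILES: C6H10N2O.
DoU = (2C + 2 + N − H − X)/2 = (2·6 + 2 + 2 − 10 − 0)/2 = 6/2 = 3.
(Structurally: 1 ring(s) + 2 π bond(s) = 3.)

3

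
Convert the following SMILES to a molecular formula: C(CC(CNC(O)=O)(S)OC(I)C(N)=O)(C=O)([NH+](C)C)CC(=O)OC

C13H23IN3O7S+

Heavy atoms from the SMILES: 13 C, 1 I, 3 N, 7 O, 1 S.
Implicit hydrogens by atom environment:
  6 × O: no H
  5 × C: no H
  3 × C: 3 H each → 9
  3 × C: 2 H each → 6
  2 × C: 1 H each → 2
  1 × I: no H
  1 × N: 2 H
  1 × N: 1 H
  1 × N (charge +1): 1 H
  1 × O: 1 H
  1 × S: 1 H
  Total hydrogens = 23.
Net charge +1.
Molecular formula: C13H23IN3O7S+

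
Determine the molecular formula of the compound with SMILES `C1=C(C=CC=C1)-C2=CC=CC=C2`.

C12H10

Heavy atoms from the SMILES: 12 C.
Implicit hydrogens by atom environment:
  10 × C (aromatic): 1 H each → 10
  2 × C (aromatic): no H
  Total hydrogens = 10.
Molecular formula: C12H10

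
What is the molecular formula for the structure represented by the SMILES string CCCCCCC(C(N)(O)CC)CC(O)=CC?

Heavy atoms from the SMILES: 14 C, 1 N, 2 O.
Implicit hydrogens by atom environment:
  7 × C: 2 H each → 14
  3 × C: 3 H each → 9
  2 × C: 1 H each → 2
  2 × C: no H
  2 × O: 1 H each → 2
  1 × N: 2 H
  Total hydrogens = 29.
Molecular formula: C14H29NO2

C14H29NO2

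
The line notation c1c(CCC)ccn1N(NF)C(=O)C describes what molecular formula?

Heavy atoms from the SMILES: 9 C, 1 F, 3 N, 1 O.
Implicit hydrogens by atom environment:
  3 × C (aromatic): 1 H each → 3
  2 × C: 3 H each → 6
  2 × C: 2 H each → 4
  1 × C (aromatic): no H
  1 × C: no H
  1 × F: no H
  1 × N: 1 H
  1 × N (aromatic): no H
  1 × N: no H
  1 × O: no H
  Total hydrogens = 14.
Molecular formula: C9H14FN3O

C9H14FN3O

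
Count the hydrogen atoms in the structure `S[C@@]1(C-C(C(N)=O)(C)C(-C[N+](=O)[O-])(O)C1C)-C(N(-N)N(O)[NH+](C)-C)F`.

26

Hydrogens are implicit in SMILES; fill each atom to its normal valence:
  4 × C: 3 H each → 12
  4 × C: no H
  2 × C: 2 H each → 4
  2 × C: 1 H each → 2
  2 × N: 2 H each → 4
  2 × N: no H
  2 × O: 1 H each → 2
  2 × O: no H
  1 × F: no H
  1 × N (charge +1): 1 H
  1 × N (charge +1): no H
  1 × O (charge -1): no H
  1 × S: 1 H
  Total hydrogens = 26.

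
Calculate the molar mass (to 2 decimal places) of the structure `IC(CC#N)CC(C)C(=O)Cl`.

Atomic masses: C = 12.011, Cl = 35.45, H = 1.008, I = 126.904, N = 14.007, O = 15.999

285.51

Molecular formula: C7H9ClINO.
M = 7×12.011 + 1×35.45 + 9×1.008 + 1×126.904 + 1×14.007 + 1×15.999 = 285.51 g/mol.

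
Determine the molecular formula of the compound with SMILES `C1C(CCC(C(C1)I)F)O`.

Heavy atoms from the SMILES: 7 C, 1 F, 1 I, 1 O.
Implicit hydrogens by atom environment:
  4 × C: 2 H each → 8
  3 × C: 1 H each → 3
  1 × F: no H
  1 × I: no H
  1 × O: 1 H
  Total hydrogens = 12.
Molecular formula: C7H12FIO

C7H12FIO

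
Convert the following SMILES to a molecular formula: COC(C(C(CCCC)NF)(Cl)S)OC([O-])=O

Heavy atoms from the SMILES: 9 C, 1 Cl, 1 F, 1 N, 4 O, 1 S.
Implicit hydrogens by atom environment:
  3 × C: 2 H each → 6
  3 × O: no H
  2 × C: 3 H each → 6
  2 × C: 1 H each → 2
  2 × C: no H
  1 × Cl: no H
  1 × F: no H
  1 × N: 1 H
  1 × O (charge -1): no H
  1 × S: 1 H
  Total hydrogens = 16.
Net charge -1.
Molecular formula: C9H16ClFNO4S-

C9H16ClFNO4S-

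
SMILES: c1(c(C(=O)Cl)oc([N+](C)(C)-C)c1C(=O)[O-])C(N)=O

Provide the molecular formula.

C10H11ClN2O5

Heavy atoms from the SMILES: 10 C, 1 Cl, 2 N, 5 O.
Implicit hydrogens by atom environment:
  4 × C (aromatic): no H
  3 × C: 3 H each → 9
  3 × C: no H
  3 × O: no H
  1 × Cl: no H
  1 × N: 2 H
  1 × N (charge +1): no H
  1 × O (aromatic): no H
  1 × O (charge -1): no H
  Total hydrogens = 11.
Molecular formula: C10H11ClN2O5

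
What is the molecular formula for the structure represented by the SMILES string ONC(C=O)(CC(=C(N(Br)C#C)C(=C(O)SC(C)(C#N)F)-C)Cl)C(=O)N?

Heavy atoms from the SMILES: 1 Br, 14 C, 1 Cl, 1 F, 4 N, 4 O, 1 S.
Implicit hydrogens by atom environment:
  9 × C: no H
  2 × C: 3 H each → 6
  2 × C: 1 H each → 2
  2 × N: no H
  2 × O: 1 H each → 2
  2 × O: no H
  1 × Br: no H
  1 × C: 2 H
  1 × Cl: no H
  1 × F: no H
  1 × N: 2 H
  1 × N: 1 H
  1 × S: no H
  Total hydrogens = 15.
Molecular formula: C14H15BrClFN4O4S

C14H15BrClFN4O4S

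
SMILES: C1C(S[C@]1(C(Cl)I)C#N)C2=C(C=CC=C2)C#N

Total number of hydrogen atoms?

8

Hydrogens are implicit in SMILES; fill each atom to its normal valence:
  4 × C (aromatic): 1 H each → 4
  3 × C: no H
  2 × C: 1 H each → 2
  2 × C (aromatic): no H
  2 × N: no H
  1 × C: 2 H
  1 × Cl: no H
  1 × I: no H
  1 × S: no H
  Total hydrogens = 8.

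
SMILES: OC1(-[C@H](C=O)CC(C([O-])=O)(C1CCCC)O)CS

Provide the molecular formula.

Heavy atoms from the SMILES: 12 C, 5 O, 1 S.
Implicit hydrogens by atom environment:
  5 × C: 2 H each → 10
  3 × C: 1 H each → 3
  3 × C: no H
  2 × O: 1 H each → 2
  2 × O: no H
  1 × C: 3 H
  1 × O (charge -1): no H
  1 × S: 1 H
  Total hydrogens = 19.
Net charge -1.
Molecular formula: C12H19O5S-

C12H19O5S-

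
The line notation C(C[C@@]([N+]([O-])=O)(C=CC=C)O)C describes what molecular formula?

C8H13NO3

Heavy atoms from the SMILES: 8 C, 1 N, 3 O.
Implicit hydrogens by atom environment:
  3 × C: 2 H each → 6
  3 × C: 1 H each → 3
  1 × C: 3 H
  1 × C: no H
  1 × N (charge +1): no H
  1 × O: 1 H
  1 × O: no H
  1 × O (charge -1): no H
  Total hydrogens = 13.
Molecular formula: C8H13NO3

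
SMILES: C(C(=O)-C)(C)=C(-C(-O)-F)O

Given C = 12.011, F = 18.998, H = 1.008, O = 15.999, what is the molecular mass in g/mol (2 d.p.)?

148.13

Molecular formula: C6H9FO3.
M = 6×12.011 + 1×18.998 + 9×1.008 + 3×15.999 = 148.13 g/mol.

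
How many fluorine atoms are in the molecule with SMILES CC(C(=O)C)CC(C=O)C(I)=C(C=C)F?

The symbol for fluorine appears 1 time in the SMILES.

1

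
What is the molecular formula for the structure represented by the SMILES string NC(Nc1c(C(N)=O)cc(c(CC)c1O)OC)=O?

C11H15N3O4

Heavy atoms from the SMILES: 11 C, 3 N, 4 O.
Implicit hydrogens by atom environment:
  5 × C (aromatic): no H
  3 × O: no H
  2 × C: 3 H each → 6
  2 × C: no H
  2 × N: 2 H each → 4
  1 × C: 2 H
  1 × C (aromatic): 1 H
  1 × N: 1 H
  1 × O: 1 H
  Total hydrogens = 15.
Molecular formula: C11H15N3O4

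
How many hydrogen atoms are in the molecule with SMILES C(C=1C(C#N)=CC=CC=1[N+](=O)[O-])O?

6

Hydrogens are implicit in SMILES; fill each atom to its normal valence:
  3 × C (aromatic): 1 H each → 3
  3 × C (aromatic): no H
  1 × C: 2 H
  1 × C: no H
  1 × N (charge +1): no H
  1 × N: no H
  1 × O: 1 H
  1 × O: no H
  1 × O (charge -1): no H
  Total hydrogens = 6.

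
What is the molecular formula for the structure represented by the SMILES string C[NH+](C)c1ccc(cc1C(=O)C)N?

C10H15N2O+

Heavy atoms from the SMILES: 10 C, 2 N, 1 O.
Implicit hydrogens by atom environment:
  3 × C: 3 H each → 9
  3 × C (aromatic): 1 H each → 3
  3 × C (aromatic): no H
  1 × C: no H
  1 × N: 2 H
  1 × N (charge +1): 1 H
  1 × O: no H
  Total hydrogens = 15.
Net charge +1.
Molecular formula: C10H15N2O+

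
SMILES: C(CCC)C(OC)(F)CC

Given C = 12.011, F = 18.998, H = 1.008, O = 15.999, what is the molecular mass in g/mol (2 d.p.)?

148.22

Molecular formula: C8H17FO.
M = 8×12.011 + 1×18.998 + 17×1.008 + 1×15.999 = 148.22 g/mol.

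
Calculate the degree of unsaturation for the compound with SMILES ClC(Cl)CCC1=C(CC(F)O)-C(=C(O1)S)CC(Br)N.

3

Molecular formula from the SMILES: C11H15BrCl2FNO2S.
DoU = (2C + 2 + N − H − X)/2 = (2·11 + 2 + 1 − 15 − 4)/2 = 6/2 = 3.
(Structurally: 1 ring(s) + 2 π bond(s) = 3.)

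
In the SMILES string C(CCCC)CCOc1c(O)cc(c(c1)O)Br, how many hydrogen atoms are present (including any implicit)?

19

Hydrogens are implicit in SMILES; fill each atom to its normal valence:
  6 × C: 2 H each → 12
  4 × C (aromatic): no H
  2 × C (aromatic): 1 H each → 2
  2 × O: 1 H each → 2
  1 × Br: no H
  1 × C: 3 H
  1 × O: no H
  Total hydrogens = 19.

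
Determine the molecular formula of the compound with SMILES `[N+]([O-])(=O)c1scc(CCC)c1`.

C7H9NO2S

Heavy atoms from the SMILES: 7 C, 1 N, 2 O, 1 S.
Implicit hydrogens by atom environment:
  2 × C: 2 H each → 4
  2 × C (aromatic): 1 H each → 2
  2 × C (aromatic): no H
  1 × C: 3 H
  1 × N (charge +1): no H
  1 × O: no H
  1 × O (charge -1): no H
  1 × S (aromatic): no H
  Total hydrogens = 9.
Molecular formula: C7H9NO2S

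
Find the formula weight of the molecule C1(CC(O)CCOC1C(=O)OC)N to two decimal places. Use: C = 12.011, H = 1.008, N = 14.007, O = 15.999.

189.21

Molecular formula: C8H15NO4.
M = 8×12.011 + 15×1.008 + 1×14.007 + 4×15.999 = 189.21 g/mol.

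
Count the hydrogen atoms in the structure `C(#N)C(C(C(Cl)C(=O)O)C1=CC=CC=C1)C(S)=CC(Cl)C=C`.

15

Hydrogens are implicit in SMILES; fill each atom to its normal valence:
  6 × C: 1 H each → 6
  5 × C (aromatic): 1 H each → 5
  3 × C: no H
  2 × Cl: no H
  1 × C: 2 H
  1 × C (aromatic): no H
  1 × N: no H
  1 × O: 1 H
  1 × O: no H
  1 × S: 1 H
  Total hydrogens = 15.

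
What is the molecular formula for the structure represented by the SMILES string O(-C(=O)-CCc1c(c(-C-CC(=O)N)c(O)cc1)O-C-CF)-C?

Heavy atoms from the SMILES: 15 C, 1 F, 1 N, 5 O.
Implicit hydrogens by atom environment:
  6 × C: 2 H each → 12
  4 × C (aromatic): no H
  4 × O: no H
  2 × C (aromatic): 1 H each → 2
  2 × C: no H
  1 × C: 3 H
  1 × F: no H
  1 × N: 2 H
  1 × O: 1 H
  Total hydrogens = 20.
Molecular formula: C15H20FNO5

C15H20FNO5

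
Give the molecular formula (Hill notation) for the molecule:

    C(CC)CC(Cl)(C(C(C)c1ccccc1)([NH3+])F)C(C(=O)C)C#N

C18H25ClFN2O+

Heavy atoms from the SMILES: 18 C, 1 Cl, 1 F, 2 N, 1 O.
Implicit hydrogens by atom environment:
  5 × C (aromatic): 1 H each → 5
  4 × C: no H
  3 × C: 3 H each → 9
  3 × C: 2 H each → 6
  2 × C: 1 H each → 2
  1 × C (aromatic): no H
  1 × Cl: no H
  1 × F: no H
  1 × N (charge +1): 3 H
  1 × N: no H
  1 × O: no H
  Total hydrogens = 25.
Net charge +1.
Molecular formula: C18H25ClFN2O+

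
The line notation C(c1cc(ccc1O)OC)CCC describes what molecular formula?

Heavy atoms from the SMILES: 11 C, 2 O.
Implicit hydrogens by atom environment:
  3 × C: 2 H each → 6
  3 × C (aromatic): 1 H each → 3
  3 × C (aromatic): no H
  2 × C: 3 H each → 6
  1 × O: 1 H
  1 × O: no H
  Total hydrogens = 16.
Molecular formula: C11H16O2

C11H16O2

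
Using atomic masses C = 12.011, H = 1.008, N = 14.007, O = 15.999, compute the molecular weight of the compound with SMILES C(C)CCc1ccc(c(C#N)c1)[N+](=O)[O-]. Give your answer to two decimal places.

204.23

Molecular formula: C11H12N2O2.
M = 11×12.011 + 12×1.008 + 2×14.007 + 2×15.999 = 204.23 g/mol.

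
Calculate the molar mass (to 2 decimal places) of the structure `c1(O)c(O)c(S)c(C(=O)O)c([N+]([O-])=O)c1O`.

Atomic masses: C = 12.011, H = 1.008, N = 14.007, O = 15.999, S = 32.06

Molecular formula: C7H5NO7S.
M = 7×12.011 + 5×1.008 + 1×14.007 + 7×15.999 + 1×32.06 = 247.18 g/mol.

247.18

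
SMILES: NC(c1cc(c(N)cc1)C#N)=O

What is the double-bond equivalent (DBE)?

7

Molecular formula from the SMILES: C8H7N3O.
DoU = (2C + 2 + N − H − X)/2 = (2·8 + 2 + 3 − 7 − 0)/2 = 14/2 = 7.
(Structurally: 1 ring(s) + 6 π bond(s) = 7.)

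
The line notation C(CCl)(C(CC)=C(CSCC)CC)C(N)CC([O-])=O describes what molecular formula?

C14H25ClNO2S-

Heavy atoms from the SMILES: 14 C, 1 Cl, 1 N, 2 O, 1 S.
Implicit hydrogens by atom environment:
  6 × C: 2 H each → 12
  3 × C: 3 H each → 9
  3 × C: no H
  2 × C: 1 H each → 2
  1 × Cl: no H
  1 × N: 2 H
  1 × O: no H
  1 × O (charge -1): no H
  1 × S: no H
  Total hydrogens = 25.
Net charge -1.
Molecular formula: C14H25ClNO2S-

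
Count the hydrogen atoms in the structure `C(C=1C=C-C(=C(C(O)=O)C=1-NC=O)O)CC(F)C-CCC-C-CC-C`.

28

Hydrogens are implicit in SMILES; fill each atom to its normal valence:
  9 × C: 2 H each → 18
  4 × C (aromatic): no H
  2 × C (aromatic): 1 H each → 2
  2 × C: 1 H each → 2
  2 × O: 1 H each → 2
  2 × O: no H
  1 × C: 3 H
  1 × C: no H
  1 × F: no H
  1 × N: 1 H
  Total hydrogens = 28.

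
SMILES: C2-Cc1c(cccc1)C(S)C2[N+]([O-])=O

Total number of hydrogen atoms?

Hydrogens are implicit in SMILES; fill each atom to its normal valence:
  4 × C (aromatic): 1 H each → 4
  2 × C: 2 H each → 4
  2 × C: 1 H each → 2
  2 × C (aromatic): no H
  1 × N (charge +1): no H
  1 × O: no H
  1 × O (charge -1): no H
  1 × S: 1 H
  Total hydrogens = 11.

11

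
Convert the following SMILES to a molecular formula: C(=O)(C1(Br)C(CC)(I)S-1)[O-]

C5H5BrIO2S-

Heavy atoms from the SMILES: 1 Br, 5 C, 1 I, 2 O, 1 S.
Implicit hydrogens by atom environment:
  3 × C: no H
  1 × Br: no H
  1 × C: 3 H
  1 × C: 2 H
  1 × I: no H
  1 × O: no H
  1 × O (charge -1): no H
  1 × S: no H
  Total hydrogens = 5.
Net charge -1.
Molecular formula: C5H5BrIO2S-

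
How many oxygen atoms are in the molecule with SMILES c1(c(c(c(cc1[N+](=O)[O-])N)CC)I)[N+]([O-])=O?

The symbol for oxygen appears 4 times in the SMILES.

4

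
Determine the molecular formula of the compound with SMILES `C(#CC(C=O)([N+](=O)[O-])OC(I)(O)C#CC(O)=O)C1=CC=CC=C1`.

C14H8INO7

Heavy atoms from the SMILES: 14 C, 1 I, 1 N, 7 O.
Implicit hydrogens by atom environment:
  7 × C: no H
  5 × C (aromatic): 1 H each → 5
  4 × O: no H
  2 × O: 1 H each → 2
  1 × C: 1 H
  1 × C (aromatic): no H
  1 × I: no H
  1 × N (charge +1): no H
  1 × O (charge -1): no H
  Total hydrogens = 8.
Molecular formula: C14H8INO7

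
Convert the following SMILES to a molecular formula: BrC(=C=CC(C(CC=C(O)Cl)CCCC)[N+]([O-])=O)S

Heavy atoms from the SMILES: 1 Br, 12 C, 1 Cl, 1 N, 3 O, 1 S.
Implicit hydrogens by atom environment:
  4 × C: 2 H each → 8
  4 × C: 1 H each → 4
  3 × C: no H
  1 × Br: no H
  1 × C: 3 H
  1 × Cl: no H
  1 × N (charge +1): no H
  1 × O: 1 H
  1 × O: no H
  1 × O (charge -1): no H
  1 × S: 1 H
  Total hydrogens = 17.
Molecular formula: C12H17BrClNO3S

C12H17BrClNO3S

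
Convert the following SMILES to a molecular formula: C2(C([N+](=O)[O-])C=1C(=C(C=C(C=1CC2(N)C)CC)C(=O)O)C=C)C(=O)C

Heavy atoms from the SMILES: 18 C, 2 N, 5 O.
Implicit hydrogens by atom environment:
  5 × C (aromatic): no H
  3 × C: 3 H each → 9
  3 × C: 2 H each → 6
  3 × C: 1 H each → 3
  3 × C: no H
  3 × O: no H
  1 × C (aromatic): 1 H
  1 × N: 2 H
  1 × N (charge +1): no H
  1 × O: 1 H
  1 × O (charge -1): no H
  Total hydrogens = 22.
Molecular formula: C18H22N2O5

C18H22N2O5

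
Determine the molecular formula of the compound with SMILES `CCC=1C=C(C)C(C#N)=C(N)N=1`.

C9H11N3

Heavy atoms from the SMILES: 9 C, 3 N.
Implicit hydrogens by atom environment:
  4 × C (aromatic): no H
  2 × C: 3 H each → 6
  1 × C: 2 H
  1 × C (aromatic): 1 H
  1 × C: no H
  1 × N: 2 H
  1 × N (aromatic): no H
  1 × N: no H
  Total hydrogens = 11.
Molecular formula: C9H11N3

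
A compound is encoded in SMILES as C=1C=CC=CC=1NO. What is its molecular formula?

Heavy atoms from the SMILES: 6 C, 1 N, 1 O.
Implicit hydrogens by atom environment:
  5 × C (aromatic): 1 H each → 5
  1 × C (aromatic): no H
  1 × N: 1 H
  1 × O: 1 H
  Total hydrogens = 7.
Molecular formula: C6H7NO

C6H7NO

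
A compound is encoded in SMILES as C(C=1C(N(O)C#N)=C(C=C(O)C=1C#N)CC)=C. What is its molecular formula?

Heavy atoms from the SMILES: 12 C, 3 N, 2 O.
Implicit hydrogens by atom environment:
  5 × C (aromatic): no H
  3 × N: no H
  2 × C: 2 H each → 4
  2 × C: no H
  2 × O: 1 H each → 2
  1 × C: 3 H
  1 × C (aromatic): 1 H
  1 × C: 1 H
  Total hydrogens = 11.
Molecular formula: C12H11N3O2

C12H11N3O2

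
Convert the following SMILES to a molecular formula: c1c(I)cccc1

C6H5I

Heavy atoms from the SMILES: 6 C, 1 I.
Implicit hydrogens by atom environment:
  5 × C (aromatic): 1 H each → 5
  1 × C (aromatic): no H
  1 × I: no H
  Total hydrogens = 5.
Molecular formula: C6H5I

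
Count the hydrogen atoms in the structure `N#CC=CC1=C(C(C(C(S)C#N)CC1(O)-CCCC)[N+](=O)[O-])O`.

Hydrogens are implicit in SMILES; fill each atom to its normal valence:
  5 × C: 1 H each → 5
  5 × C: no H
  4 × C: 2 H each → 8
  2 × N: no H
  2 × O: 1 H each → 2
  1 × C: 3 H
  1 × N (charge +1): no H
  1 × O: no H
  1 × O (charge -1): no H
  1 × S: 1 H
  Total hydrogens = 19.

19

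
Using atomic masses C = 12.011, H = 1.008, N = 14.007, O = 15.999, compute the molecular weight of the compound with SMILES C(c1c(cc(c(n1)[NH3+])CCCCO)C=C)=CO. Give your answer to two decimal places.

235.31

Molecular formula: C13H19N2O2+.
M = 13×12.011 + 19×1.008 + 2×14.007 + 2×15.999 = 235.31 g/mol.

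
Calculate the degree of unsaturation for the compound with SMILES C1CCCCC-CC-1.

Molecular formula from the SMILES: C8H16.
DoU = (2C + 2 + N − H − X)/2 = (2·8 + 2 + 0 − 16 − 0)/2 = 2/2 = 1.
(Structurally: 1 ring(s) + 0 π bond(s) = 1.)

1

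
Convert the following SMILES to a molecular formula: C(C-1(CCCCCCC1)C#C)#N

Heavy atoms from the SMILES: 11 C, 1 N.
Implicit hydrogens by atom environment:
  7 × C: 2 H each → 14
  3 × C: no H
  1 × C: 1 H
  1 × N: no H
  Total hydrogens = 15.
Molecular formula: C11H15N

C11H15N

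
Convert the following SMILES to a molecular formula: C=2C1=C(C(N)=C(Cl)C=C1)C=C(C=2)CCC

Heavy atoms from the SMILES: 13 C, 1 Cl, 1 N.
Implicit hydrogens by atom environment:
  5 × C (aromatic): 1 H each → 5
  5 × C (aromatic): no H
  2 × C: 2 H each → 4
  1 × C: 3 H
  1 × Cl: no H
  1 × N: 2 H
  Total hydrogens = 14.
Molecular formula: C13H14ClN

C13H14ClN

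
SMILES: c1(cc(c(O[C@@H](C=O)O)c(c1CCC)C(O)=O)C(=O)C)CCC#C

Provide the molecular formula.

C18H20O6

Heavy atoms from the SMILES: 18 C, 6 O.
Implicit hydrogens by atom environment:
  5 × C (aromatic): no H
  4 × C: 2 H each → 8
  4 × O: no H
  3 × C: 1 H each → 3
  3 × C: no H
  2 × C: 3 H each → 6
  2 × O: 1 H each → 2
  1 × C (aromatic): 1 H
  Total hydrogens = 20.
Molecular formula: C18H20O6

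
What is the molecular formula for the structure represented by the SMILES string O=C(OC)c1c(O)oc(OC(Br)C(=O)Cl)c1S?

Heavy atoms from the SMILES: 1 Br, 8 C, 1 Cl, 6 O, 1 S.
Implicit hydrogens by atom environment:
  4 × C (aromatic): no H
  4 × O: no H
  2 × C: no H
  1 × Br: no H
  1 × C: 3 H
  1 × C: 1 H
  1 × Cl: no H
  1 × O: 1 H
  1 × O (aromatic): no H
  1 × S: 1 H
  Total hydrogens = 6.
Molecular formula: C8H6BrClO6S

C8H6BrClO6S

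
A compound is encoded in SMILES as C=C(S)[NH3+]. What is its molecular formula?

Heavy atoms from the SMILES: 2 C, 1 N, 1 S.
Implicit hydrogens by atom environment:
  1 × C: 2 H
  1 × C: no H
  1 × N (charge +1): 3 H
  1 × S: 1 H
  Total hydrogens = 6.
Net charge +1.
Molecular formula: C2H6NS+

C2H6NS+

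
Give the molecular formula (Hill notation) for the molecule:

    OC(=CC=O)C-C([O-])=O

Heavy atoms from the SMILES: 5 C, 4 O.
Implicit hydrogens by atom environment:
  2 × C: 1 H each → 2
  2 × C: no H
  2 × O: no H
  1 × C: 2 H
  1 × O: 1 H
  1 × O (charge -1): no H
  Total hydrogens = 5.
Net charge -1.
Molecular formula: C5H5O4-

C5H5O4-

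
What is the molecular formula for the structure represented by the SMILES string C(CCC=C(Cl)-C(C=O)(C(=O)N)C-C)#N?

C10H13ClN2O2

Heavy atoms from the SMILES: 10 C, 1 Cl, 2 N, 2 O.
Implicit hydrogens by atom environment:
  4 × C: no H
  3 × C: 2 H each → 6
  2 × C: 1 H each → 2
  2 × O: no H
  1 × C: 3 H
  1 × Cl: no H
  1 × N: 2 H
  1 × N: no H
  Total hydrogens = 13.
Molecular formula: C10H13ClN2O2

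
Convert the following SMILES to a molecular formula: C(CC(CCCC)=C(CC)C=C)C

Heavy atoms from the SMILES: 13 C.
Implicit hydrogens by atom environment:
  7 × C: 2 H each → 14
  3 × C: 3 H each → 9
  2 × C: no H
  1 × C: 1 H
  Total hydrogens = 24.
Molecular formula: C13H24

C13H24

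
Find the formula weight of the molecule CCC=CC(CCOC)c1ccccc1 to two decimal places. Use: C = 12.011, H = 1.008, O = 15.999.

Molecular formula: C14H20O.
M = 14×12.011 + 20×1.008 + 1×15.999 = 204.31 g/mol.

204.31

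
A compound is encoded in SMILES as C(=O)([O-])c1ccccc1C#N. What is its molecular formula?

C8H4NO2-

Heavy atoms from the SMILES: 8 C, 1 N, 2 O.
Implicit hydrogens by atom environment:
  4 × C (aromatic): 1 H each → 4
  2 × C (aromatic): no H
  2 × C: no H
  1 × N: no H
  1 × O: no H
  1 × O (charge -1): no H
  Total hydrogens = 4.
Net charge -1.
Molecular formula: C8H4NO2-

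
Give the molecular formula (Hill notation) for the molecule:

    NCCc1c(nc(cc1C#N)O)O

Heavy atoms from the SMILES: 8 C, 3 N, 2 O.
Implicit hydrogens by atom environment:
  4 × C (aromatic): no H
  2 × C: 2 H each → 4
  2 × O: 1 H each → 2
  1 × C (aromatic): 1 H
  1 × C: no H
  1 × N: 2 H
  1 × N (aromatic): no H
  1 × N: no H
  Total hydrogens = 9.
Molecular formula: C8H9N3O2

C8H9N3O2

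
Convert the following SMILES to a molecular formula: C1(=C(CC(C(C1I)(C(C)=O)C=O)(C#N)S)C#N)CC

Heavy atoms from the SMILES: 13 C, 1 I, 2 N, 2 O, 1 S.
Implicit hydrogens by atom environment:
  7 × C: no H
  2 × C: 3 H each → 6
  2 × C: 2 H each → 4
  2 × C: 1 H each → 2
  2 × N: no H
  2 × O: no H
  1 × I: no H
  1 × S: 1 H
  Total hydrogens = 13.
Molecular formula: C13H13IN2O2S

C13H13IN2O2S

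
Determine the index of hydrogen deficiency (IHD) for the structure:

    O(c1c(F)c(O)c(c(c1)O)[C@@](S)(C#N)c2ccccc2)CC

Molecular formula from the SMILES: C16H14FNO3S.
DoU = (2C + 2 + N − H − X)/2 = (2·16 + 2 + 1 − 14 − 1)/2 = 20/2 = 10.
(Structurally: 2 ring(s) + 8 π bond(s) = 10.)

10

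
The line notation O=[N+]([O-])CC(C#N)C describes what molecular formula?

C4H6N2O2

Heavy atoms from the SMILES: 4 C, 2 N, 2 O.
Implicit hydrogens by atom environment:
  1 × C: 3 H
  1 × C: 2 H
  1 × C: 1 H
  1 × C: no H
  1 × N: no H
  1 × N (charge +1): no H
  1 × O: no H
  1 × O (charge -1): no H
  Total hydrogens = 6.
Molecular formula: C4H6N2O2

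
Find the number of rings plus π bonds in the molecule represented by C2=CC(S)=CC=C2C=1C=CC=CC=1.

Molecular formula from the SMILES: C12H10S.
DoU = (2C + 2 + N − H − X)/2 = (2·12 + 2 + 0 − 10 − 0)/2 = 16/2 = 8.
(Structurally: 2 ring(s) + 6 π bond(s) = 8.)

8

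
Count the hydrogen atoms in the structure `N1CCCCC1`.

Hydrogens are implicit in SMILES; fill each atom to its normal valence:
  5 × C: 2 H each → 10
  1 × N: 1 H
  Total hydrogens = 11.

11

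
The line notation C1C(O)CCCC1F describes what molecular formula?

Heavy atoms from the SMILES: 6 C, 1 F, 1 O.
Implicit hydrogens by atom environment:
  4 × C: 2 H each → 8
  2 × C: 1 H each → 2
  1 × F: no H
  1 × O: 1 H
  Total hydrogens = 11.
Molecular formula: C6H11FO

C6H11FO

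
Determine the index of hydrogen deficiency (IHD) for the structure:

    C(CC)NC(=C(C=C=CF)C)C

3

Molecular formula from the SMILES: C10H16FN.
DoU = (2C + 2 + N − H − X)/2 = (2·10 + 2 + 1 − 16 − 1)/2 = 6/2 = 3.
(Structurally: 0 ring(s) + 3 π bond(s) = 3.)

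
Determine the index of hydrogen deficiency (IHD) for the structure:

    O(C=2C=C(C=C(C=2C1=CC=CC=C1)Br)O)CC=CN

9

Molecular formula from the SMILES: C15H14BrNO2.
DoU = (2C + 2 + N − H − X)/2 = (2·15 + 2 + 1 − 14 − 1)/2 = 18/2 = 9.
(Structurally: 2 ring(s) + 7 π bond(s) = 9.)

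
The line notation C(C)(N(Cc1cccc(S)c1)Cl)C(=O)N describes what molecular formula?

Heavy atoms from the SMILES: 10 C, 1 Cl, 2 N, 1 O, 1 S.
Implicit hydrogens by atom environment:
  4 × C (aromatic): 1 H each → 4
  2 × C (aromatic): no H
  1 × C: 3 H
  1 × C: 2 H
  1 × C: 1 H
  1 × C: no H
  1 × Cl: no H
  1 × N: 2 H
  1 × N: no H
  1 × O: no H
  1 × S: 1 H
  Total hydrogens = 13.
Molecular formula: C10H13ClN2OS

C10H13ClN2OS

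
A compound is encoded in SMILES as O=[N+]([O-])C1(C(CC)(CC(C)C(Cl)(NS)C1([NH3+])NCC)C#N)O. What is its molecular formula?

Heavy atoms from the SMILES: 12 C, 1 Cl, 5 N, 3 O, 1 S.
Implicit hydrogens by atom environment:
  5 × C: no H
  3 × C: 3 H each → 9
  3 × C: 2 H each → 6
  2 × N: 1 H each → 2
  1 × C: 1 H
  1 × Cl: no H
  1 × N (charge +1): 3 H
  1 × N: no H
  1 × N (charge +1): no H
  1 × O: 1 H
  1 × O: no H
  1 × O (charge -1): no H
  1 × S: 1 H
  Total hydrogens = 23.
Net charge +1.
Molecular formula: C12H23ClN5O3S+

C12H23ClN5O3S+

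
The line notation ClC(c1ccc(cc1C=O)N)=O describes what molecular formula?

C8H6ClNO2

Heavy atoms from the SMILES: 8 C, 1 Cl, 1 N, 2 O.
Implicit hydrogens by atom environment:
  3 × C (aromatic): 1 H each → 3
  3 × C (aromatic): no H
  2 × O: no H
  1 × C: 1 H
  1 × C: no H
  1 × Cl: no H
  1 × N: 2 H
  Total hydrogens = 6.
Molecular formula: C8H6ClNO2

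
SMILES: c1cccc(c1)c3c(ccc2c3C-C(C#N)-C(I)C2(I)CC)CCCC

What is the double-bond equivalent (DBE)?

Molecular formula from the SMILES: C23H25I2N.
DoU = (2C + 2 + N − H − X)/2 = (2·23 + 2 + 1 − 25 − 2)/2 = 22/2 = 11.
(Structurally: 3 ring(s) + 8 π bond(s) = 11.)

11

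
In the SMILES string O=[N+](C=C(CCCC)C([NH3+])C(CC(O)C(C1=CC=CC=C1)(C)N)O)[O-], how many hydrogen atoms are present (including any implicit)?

Hydrogens are implicit in SMILES; fill each atom to its normal valence:
  5 × C (aromatic): 1 H each → 5
  4 × C: 2 H each → 8
  4 × C: 1 H each → 4
  2 × C: 3 H each → 6
  2 × C: no H
  2 × O: 1 H each → 2
  1 × C (aromatic): no H
  1 × N (charge +1): 3 H
  1 × N: 2 H
  1 × N (charge +1): no H
  1 × O: no H
  1 × O (charge -1): no H
  Total hydrogens = 30.

30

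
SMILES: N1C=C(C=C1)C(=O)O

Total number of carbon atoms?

The symbol for carbon appears 5 times in the SMILES.

5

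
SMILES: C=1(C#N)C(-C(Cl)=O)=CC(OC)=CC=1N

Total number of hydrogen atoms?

7

Hydrogens are implicit in SMILES; fill each atom to its normal valence:
  4 × C (aromatic): no H
  2 × C (aromatic): 1 H each → 2
  2 × C: no H
  2 × O: no H
  1 × C: 3 H
  1 × Cl: no H
  1 × N: 2 H
  1 × N: no H
  Total hydrogens = 7.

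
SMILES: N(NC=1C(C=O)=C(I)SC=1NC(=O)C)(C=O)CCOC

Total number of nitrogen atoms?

The symbol for nitrogen appears 3 times in the SMILES.

3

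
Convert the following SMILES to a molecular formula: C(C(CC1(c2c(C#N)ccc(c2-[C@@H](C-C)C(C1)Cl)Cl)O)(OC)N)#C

Heavy atoms from the SMILES: 18 C, 2 Cl, 2 N, 2 O.
Implicit hydrogens by atom environment:
  4 × C (aromatic): no H
  4 × C: no H
  3 × C: 2 H each → 6
  3 × C: 1 H each → 3
  2 × C: 3 H each → 6
  2 × C (aromatic): 1 H each → 2
  2 × Cl: no H
  1 × N: 2 H
  1 × N: no H
  1 × O: 1 H
  1 × O: no H
  Total hydrogens = 20.
Molecular formula: C18H20Cl2N2O2

C18H20Cl2N2O2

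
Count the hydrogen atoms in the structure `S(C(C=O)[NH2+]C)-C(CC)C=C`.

16

Hydrogens are implicit in SMILES; fill each atom to its normal valence:
  4 × C: 1 H each → 4
  2 × C: 3 H each → 6
  2 × C: 2 H each → 4
  1 × N (charge +1): 2 H
  1 × O: no H
  1 × S: no H
  Total hydrogens = 16.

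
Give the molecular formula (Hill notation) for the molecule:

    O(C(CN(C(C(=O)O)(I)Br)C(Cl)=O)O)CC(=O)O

C7H8BrClINO7

Heavy atoms from the SMILES: 1 Br, 7 C, 1 Cl, 1 I, 1 N, 7 O.
Implicit hydrogens by atom environment:
  4 × C: no H
  4 × O: no H
  3 × O: 1 H each → 3
  2 × C: 2 H each → 4
  1 × Br: no H
  1 × C: 1 H
  1 × Cl: no H
  1 × I: no H
  1 × N: no H
  Total hydrogens = 8.
Molecular formula: C7H8BrClINO7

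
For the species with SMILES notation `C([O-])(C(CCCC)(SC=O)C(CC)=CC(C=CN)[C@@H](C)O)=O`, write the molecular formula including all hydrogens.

Heavy atoms from the SMILES: 16 C, 1 N, 4 O, 1 S.
Implicit hydrogens by atom environment:
  6 × C: 1 H each → 6
  4 × C: 2 H each → 8
  3 × C: 3 H each → 9
  3 × C: no H
  2 × O: no H
  1 × N: 2 H
  1 × O: 1 H
  1 × O (charge -1): no H
  1 × S: no H
  Total hydrogens = 26.
Net charge -1.
Molecular formula: C16H26NO4S-

C16H26NO4S-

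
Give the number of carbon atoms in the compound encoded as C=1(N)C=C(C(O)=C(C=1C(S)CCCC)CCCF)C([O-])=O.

The symbol for carbon appears 15 times in the SMILES.

15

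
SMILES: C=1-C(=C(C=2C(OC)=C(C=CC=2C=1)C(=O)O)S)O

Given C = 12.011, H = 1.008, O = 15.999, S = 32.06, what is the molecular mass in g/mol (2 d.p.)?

250.27

Molecular formula: C12H10O4S.
M = 12×12.011 + 10×1.008 + 4×15.999 + 1×32.06 = 250.27 g/mol.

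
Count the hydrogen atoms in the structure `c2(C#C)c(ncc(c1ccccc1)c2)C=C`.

Hydrogens are implicit in SMILES; fill each atom to its normal valence:
  7 × C (aromatic): 1 H each → 7
  4 × C (aromatic): no H
  2 × C: 1 H each → 2
  1 × C: 2 H
  1 × C: no H
  1 × N (aromatic): no H
  Total hydrogens = 11.

11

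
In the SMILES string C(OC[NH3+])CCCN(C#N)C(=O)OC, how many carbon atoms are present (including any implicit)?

8

The symbol for carbon appears 8 times in the SMILES.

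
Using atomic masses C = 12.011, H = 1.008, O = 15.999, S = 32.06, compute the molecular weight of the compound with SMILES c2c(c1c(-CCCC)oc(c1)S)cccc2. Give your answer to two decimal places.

232.34

Molecular formula: C14H16OS.
M = 14×12.011 + 16×1.008 + 1×15.999 + 1×32.06 = 232.34 g/mol.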